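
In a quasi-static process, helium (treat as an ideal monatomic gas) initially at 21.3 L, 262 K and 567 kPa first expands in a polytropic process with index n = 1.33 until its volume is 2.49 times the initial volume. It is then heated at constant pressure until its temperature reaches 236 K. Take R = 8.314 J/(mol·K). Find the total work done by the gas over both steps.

11500 J

n = P₁V₁/(RT₁) = 567×21.3/(8.314×262) = 5.54 mol.
Step 1 — Polytropic n=1.33: T₂ = T₁(V₁/V₂)^(n−1) = 262×(0.402)^0.33 = 194 K; P₂ = P₁(V₁/V₂)^n = 169 kPa.
W = (P₁V₁−P₂V₂)/(n−1) = (567×21.3−169×53.0)/0.33 = 9510 J.
ΔU = nCvΔT = 5.54×12.5×(194−262) = -4710 J.
Q = ΔU + W = 4800 J.
State after step 1: P = 169 kPa, V = 53.0 L, T = 194 K.
Step 2 — Isobaric: P stays 169 kPa; V/T = const ⇒ T₂ = 236 K, V₂ = 64.6 L.
W = PΔV = 169×(64.6−53.0) kPa·L = 1940 J.
ΔU = nCvΔT = 5.54×12.5×(236−194) = 2910 J.
Q = ΔU + W = nCpΔT = 4850 J.
Net over both steps: W = 11500 J, Q = 9660 J, ΔU = -1800 J.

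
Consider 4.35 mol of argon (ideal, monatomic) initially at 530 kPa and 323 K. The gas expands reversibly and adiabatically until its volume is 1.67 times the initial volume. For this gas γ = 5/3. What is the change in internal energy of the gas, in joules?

V₁ = nRT₁/P₁ = 4.35×8.314×323/530 = 22.0 L.
Adiabatic: TV^(γ−1) = const ⇒ T₂ = 323×(0.599)^0.667 = 229 K; PV^γ = const ⇒ P₂ = 225 kPa.
For an ideal gas ΔU = nCvΔT with Cv = (3/2)R = 12.5 J/(mol·K).
ΔU = 4.35×12.5×(229−323) = -5070 J.

-5070 J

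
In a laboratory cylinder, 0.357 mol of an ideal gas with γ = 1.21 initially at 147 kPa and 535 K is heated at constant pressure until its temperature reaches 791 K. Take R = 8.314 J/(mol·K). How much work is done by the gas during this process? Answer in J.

V₁ = nRT₁/P₁ = 0.357×8.314×535/147 = 10.8 L.
Isobaric: P stays 147 kPa; V/T = const ⇒ T₂ = 791 K, V₂ = 16.0 L.
W = PΔV = 147×(16.0−10.8) kPa·L = 760 J.

760 J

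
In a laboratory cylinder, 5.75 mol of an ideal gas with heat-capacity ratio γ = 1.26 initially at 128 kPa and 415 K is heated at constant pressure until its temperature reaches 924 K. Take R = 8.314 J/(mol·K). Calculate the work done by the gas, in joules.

24300 J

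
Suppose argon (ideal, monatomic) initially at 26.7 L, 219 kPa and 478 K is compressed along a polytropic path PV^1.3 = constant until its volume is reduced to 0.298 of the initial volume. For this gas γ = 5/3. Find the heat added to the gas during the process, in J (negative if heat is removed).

n = P₁V₁/(RT₁) = 219×26.7/(8.314×478) = 1.47 mol.
Polytropic n=1.3: T₂ = T₁(V₁/V₂)^(n−1) = 478×(3.36)^0.30 = 687 K; P₂ = P₁(V₁/V₂)^n = 1060 kPa.
W = (P₁V₁−P₂V₂)/(n−1) = (219×26.7−1060×7.96)/0.30 = -8540 J.
ΔU = nCvΔT = 1.47×12.5×(687−478) = 3840 J.
Q = ΔU + W = -4690 J.

-4690 J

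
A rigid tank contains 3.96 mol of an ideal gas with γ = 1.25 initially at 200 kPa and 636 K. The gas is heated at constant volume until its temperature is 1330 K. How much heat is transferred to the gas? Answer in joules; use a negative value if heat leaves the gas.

V₁ = nRT₁/P₁ = 3.96×8.314×636/200 = 105 L.
Isochoric: V stays 105 L; P/T = const ⇒ T₂ = 1330 K, P₂ = 418 kPa.
W = 0 (no volume change).
ΔU = nCvΔT = 3.96×33.3×(1330−636) = 91400 J.
Q = ΔU = 91400 J.

91400 J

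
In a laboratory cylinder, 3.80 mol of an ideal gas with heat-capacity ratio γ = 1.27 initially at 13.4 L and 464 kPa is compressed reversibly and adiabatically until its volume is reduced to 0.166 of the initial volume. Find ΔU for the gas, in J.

T₁ = P₁V₁/(nR) = 464×13.4/(3.80×8.314) = 197 K.
Adiabatic: TV^(γ−1) = const ⇒ T₂ = 197×(6.02)^0.270 = 320 K; PV^γ = const ⇒ P₂ = 4540 kPa.
For an ideal gas ΔU = nCvΔT with Cv = R/(γ−1) = 30.8 J/(mol·K).
ΔU = 3.80×30.8×(320−197) = 14400 J.

14400 J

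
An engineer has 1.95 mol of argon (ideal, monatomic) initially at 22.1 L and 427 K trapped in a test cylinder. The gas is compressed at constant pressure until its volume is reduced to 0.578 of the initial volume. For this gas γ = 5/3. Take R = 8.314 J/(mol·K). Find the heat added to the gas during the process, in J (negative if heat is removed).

P₁ = nRT₁/V₁ = 1.95×8.314×427/22.1 = 313 kPa.
Isobaric: P stays 313 kPa; V/T = const ⇒ T₂ = 247 K, V₂ = 12.8 L.
W = PΔV = 313×(12.8−22.1) kPa·L = -2920 J.
ΔU = nCvΔT = 1.95×12.5×(247−427) = -4380 J.
Q = ΔU + W = nCpΔT = -7300 J.

-7300 J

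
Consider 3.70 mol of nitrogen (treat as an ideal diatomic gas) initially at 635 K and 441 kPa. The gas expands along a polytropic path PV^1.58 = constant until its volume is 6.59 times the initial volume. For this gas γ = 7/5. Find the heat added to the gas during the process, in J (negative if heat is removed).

-10100 J

V₁ = nRT₁/P₁ = 3.70×8.314×635/441 = 44.3 L.
Polytropic n=1.58: T₂ = T₁(V₁/V₂)^(n−1) = 635×(0.152)^0.58 = 213 K; P₂ = P₁(V₁/V₂)^n = 22.4 kPa.
W = (P₁V₁−P₂V₂)/(n−1) = (441×44.3−22.4×292)/0.58 = 22400 J.
ΔU = nCvΔT = 3.70×20.8×(213−635) = -32500 J.
Q = ΔU + W = -10100 J.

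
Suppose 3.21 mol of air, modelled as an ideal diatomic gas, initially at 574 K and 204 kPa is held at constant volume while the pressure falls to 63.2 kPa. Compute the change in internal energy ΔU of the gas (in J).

-26400 J

V₁ = nRT₁/P₁ = 3.21×8.314×574/204 = 75.1 L.
Isochoric: V stays 75.1 L; P/T = const ⇒ T₂ = 178 K, P₂ = 63.2 kPa.
For an ideal gas ΔU = nCvΔT with Cv = (5/2)R = 20.8 J/(mol·K).
ΔU = 3.21×20.8×(178−574) = -26400 J.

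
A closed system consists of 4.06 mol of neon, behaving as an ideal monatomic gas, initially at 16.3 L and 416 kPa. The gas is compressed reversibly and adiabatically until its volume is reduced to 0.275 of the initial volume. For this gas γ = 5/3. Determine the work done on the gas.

T₁ = P₁V₁/(nR) = 416×16.3/(4.06×8.314) = 201 K.
Adiabatic: TV^(γ−1) = const ⇒ T₂ = 201×(3.64)^0.667 = 475 K; PV^γ = const ⇒ P₂ = 3580 kPa.
ΔU = nCvΔT = 4.06×12.5×(475−201) = 13900 J.
Q = 0 for an adiabatic process, so W = −ΔU = -13900 J.
Work done on the gas = −W_by = 13900 J.

13900 J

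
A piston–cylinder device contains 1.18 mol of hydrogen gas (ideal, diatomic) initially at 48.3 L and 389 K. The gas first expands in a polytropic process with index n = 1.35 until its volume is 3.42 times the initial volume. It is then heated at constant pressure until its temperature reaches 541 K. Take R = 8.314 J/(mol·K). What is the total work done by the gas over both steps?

P₁ = nRT₁/V₁ = 1.18×8.314×389/48.3 = 79.0 kPa.
Step 1 — Polytropic n=1.35: T₂ = T₁(V₁/V₂)^(n−1) = 389×(0.292)^0.35 = 253 K; P₂ = P₁(V₁/V₂)^n = 15.0 kPa.
W = (P₁V₁−P₂V₂)/(n−1) = (79.0×48.3−15.0×165)/0.35 = 3810 J.
ΔU = nCvΔT = 1.18×20.8×(253−389) = -3340 J.
Q = ΔU + W = 477 J.
State after step 1: P = 15.0 kPa, V = 165 L, T = 253 K.
Step 2 — Isobaric: P stays 15.0 kPa; V/T = const ⇒ T₂ = 541 K, V₂ = 353 L.
W = PΔV = 15.0×(353−165) kPa·L = 2830 J.
ΔU = nCvΔT = 1.18×20.8×(541−253) = 7060 J.
Q = ΔU + W = nCpΔT = 9890 J.
Net over both steps: W = 6640 J, Q = 10400 J, ΔU = 3730 J.

6640 J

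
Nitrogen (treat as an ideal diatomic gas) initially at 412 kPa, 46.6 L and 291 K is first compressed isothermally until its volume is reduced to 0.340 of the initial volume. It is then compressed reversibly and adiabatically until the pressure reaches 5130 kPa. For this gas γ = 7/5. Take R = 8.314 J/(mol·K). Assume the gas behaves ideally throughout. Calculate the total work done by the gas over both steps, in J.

-45200 J

n = P₁V₁/(RT₁) = 412×46.6/(8.314×291) = 7.94 mol.
Step 1 — Isothermal: T stays 291 K; PV = const ⇒ V₂ = 15.8 L, P₂ = 1210 kPa.
ΔU = 0 (ideal gas, T constant).
W = nRT ln(V₂/V₁) = 7.94×8.314×291×ln(0.340) = -20700 J.
Q = ΔU + W = -20700 J.
State after step 1: P = 1210 kPa, V = 15.8 L, T = 291 K.
Step 2 — Adiabatic: T₂/T₁ = (P₂/P₁)^((γ−1)/γ) ⇒ T₂ = 291×(4.23)^0.286 = 439 K; V₂ = 5.65 L.
ΔU = nCvΔT = 7.94×20.8×(439−291) = 24500 J.
Q = 0 for an adiabatic process, so W = −ΔU = -24500 J.
Net over both steps: W = -45200 J, Q = -20700 J, ΔU = 24500 J.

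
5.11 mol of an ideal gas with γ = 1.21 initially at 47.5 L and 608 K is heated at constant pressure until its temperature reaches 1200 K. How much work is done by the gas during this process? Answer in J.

25200 J

P₁ = nRT₁/V₁ = 5.11×8.314×608/47.5 = 544 kPa.
Isobaric: P stays 544 kPa; V/T = const ⇒ T₂ = 1200 K, V₂ = 93.8 L.
W = PΔV = 544×(93.8−47.5) kPa·L = 25200 J.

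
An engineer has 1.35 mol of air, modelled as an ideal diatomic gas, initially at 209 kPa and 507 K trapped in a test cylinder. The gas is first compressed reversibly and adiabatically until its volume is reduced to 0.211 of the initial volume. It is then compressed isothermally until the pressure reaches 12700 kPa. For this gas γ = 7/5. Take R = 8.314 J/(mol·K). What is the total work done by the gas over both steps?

-32700 J

V₁ = nRT₁/P₁ = 1.35×8.314×507/209 = 27.2 L.
Step 1 — Adiabatic: TV^(γ−1) = const ⇒ T₂ = 507×(4.74)^0.400 = 945 K; PV^γ = const ⇒ P₂ = 1850 kPa.
ΔU = nCvΔT = 1.35×20.8×(945−507) = 12300 J.
Q = 0 for an adiabatic process, so W = −ΔU = -12300 J.
State after step 1: P = 1850 kPa, V = 5.74 L, T = 945 K.
Step 2 — Isothermal: T stays 945 K; PV = const ⇒ V₂ = 0.835 L, P₂ = 12700 kPa.
ΔU = 0 (ideal gas, T constant).
W = nRT ln(V₂/V₁) = 1.35×8.314×945×ln(0.145) = -20500 J.
Q = ΔU + W = -20500 J.
Net over both steps: W = -32700 J, Q = -20500 J, ΔU = 12300 J.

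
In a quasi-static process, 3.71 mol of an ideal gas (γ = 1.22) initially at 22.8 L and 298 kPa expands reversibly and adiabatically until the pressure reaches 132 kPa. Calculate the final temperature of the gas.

190 K

T₁ = P₁V₁/(nR) = 298×22.8/(3.71×8.314) = 220 K.
Adiabatic: T₂/T₁ = (P₂/P₁)^((γ−1)/γ) ⇒ T₂ = 220×(0.443)^0.180 = 190 K; V₂ = 44.4 L.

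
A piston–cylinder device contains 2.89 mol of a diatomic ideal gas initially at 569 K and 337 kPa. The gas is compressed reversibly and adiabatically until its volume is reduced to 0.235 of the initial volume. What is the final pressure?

2560 kPa

V₁ = nRT₁/P₁ = 2.89×8.314×569/337 = 40.6 L.
Adiabatic: TV^(γ−1) = const ⇒ T₂ = 569×(4.26)^0.400 = 1020 K; PV^γ = const ⇒ P₂ = 2560 kPa.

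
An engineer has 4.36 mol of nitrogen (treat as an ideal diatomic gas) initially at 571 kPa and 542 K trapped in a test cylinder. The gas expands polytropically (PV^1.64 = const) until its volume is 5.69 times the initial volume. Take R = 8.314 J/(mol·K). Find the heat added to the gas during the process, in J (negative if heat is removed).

-12400 J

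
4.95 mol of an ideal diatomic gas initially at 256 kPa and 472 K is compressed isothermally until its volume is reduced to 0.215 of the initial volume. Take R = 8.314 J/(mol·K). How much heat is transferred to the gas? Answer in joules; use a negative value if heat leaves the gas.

-29900 J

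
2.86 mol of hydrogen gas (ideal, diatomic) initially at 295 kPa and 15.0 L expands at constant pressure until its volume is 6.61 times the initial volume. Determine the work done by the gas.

24800 J

T₁ = P₁V₁/(nR) = 295×15.0/(2.86×8.314) = 186 K.
Isobaric: P stays 295 kPa; V/T = const ⇒ T₂ = 1230 K, V₂ = 99.2 L.
W = PΔV = 295×(99.2−15.0) kPa·L = 24800 J.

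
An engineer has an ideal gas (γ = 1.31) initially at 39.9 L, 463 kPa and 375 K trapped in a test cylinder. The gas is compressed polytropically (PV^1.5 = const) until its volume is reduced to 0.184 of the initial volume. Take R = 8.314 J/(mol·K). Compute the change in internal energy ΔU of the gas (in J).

n = P₁V₁/(RT₁) = 463×39.9/(8.314×375) = 5.93 mol.
Polytropic n=1.5: T₂ = T₁(V₁/V₂)^(n−1) = 375×(5.43)^0.50 = 874 K; P₂ = P₁(V₁/V₂)^n = 5870 kPa.
For an ideal gas ΔU = nCvΔT with Cv = R/(γ−1) = 26.8 J/(mol·K).
ΔU = 5.93×26.8×(874−375) = 79300 J.

79300 J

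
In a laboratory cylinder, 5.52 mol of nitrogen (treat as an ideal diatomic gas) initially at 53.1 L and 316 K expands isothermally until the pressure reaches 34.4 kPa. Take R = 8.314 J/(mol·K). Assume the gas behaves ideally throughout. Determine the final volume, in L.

P₁ = nRT₁/V₁ = 5.52×8.314×316/53.1 = 273 kPa.
Isothermal: T stays 316 K; PV = const ⇒ V₂ = 422 L, P₂ = 34.4 kPa.

422 L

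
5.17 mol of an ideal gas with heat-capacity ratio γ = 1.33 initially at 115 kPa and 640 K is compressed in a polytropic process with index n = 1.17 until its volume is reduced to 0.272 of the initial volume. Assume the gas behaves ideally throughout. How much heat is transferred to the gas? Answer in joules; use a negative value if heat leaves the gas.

V₁ = nRT₁/P₁ = 5.17×8.314×640/115 = 239 L.
Polytropic n=1.17: T₂ = T₁(V₁/V₂)^(n−1) = 640×(3.68)^0.17 = 799 K; P₂ = P₁(V₁/V₂)^n = 528 kPa.
W = (P₁V₁−P₂V₂)/(n−1) = (115×239−528×65.1)/0.17 = -40100 J.
ΔU = nCvΔT = 5.17×25.2×(799−640) = 20700 J.
Q = ΔU + W = -19400 J.

-19400 J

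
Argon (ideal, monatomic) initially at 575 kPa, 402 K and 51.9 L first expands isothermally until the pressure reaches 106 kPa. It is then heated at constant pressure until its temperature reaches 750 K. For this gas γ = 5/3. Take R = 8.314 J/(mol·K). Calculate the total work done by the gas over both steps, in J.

n = P₁V₁/(RT₁) = 575×51.9/(8.314×402) = 8.93 mol.
Step 1 — Isothermal: T stays 402 K; PV = const ⇒ V₂ = 282 L, P₂ = 106 kPa.
ΔU = 0 (ideal gas, T constant).
W = nRT ln(V₂/V₁) = 8.93×8.314×402×ln(5.42) = 50500 J.
Q = ΔU + W = 50500 J.
State after step 1: P = 106 kPa, V = 282 L, T = 402 K.
Step 2 — Isobaric: P stays 106 kPa; V/T = const ⇒ T₂ = 750 K, V₂ = 525 L.
W = PΔV = 106×(525−282) kPa·L = 25800 J.
ΔU = nCvΔT = 8.93×12.5×(750−402) = 38800 J.
Q = ΔU + W = nCpΔT = 64600 J.
Net over both steps: W = 76300 J, Q = 115000 J, ΔU = 38800 J.

76300 J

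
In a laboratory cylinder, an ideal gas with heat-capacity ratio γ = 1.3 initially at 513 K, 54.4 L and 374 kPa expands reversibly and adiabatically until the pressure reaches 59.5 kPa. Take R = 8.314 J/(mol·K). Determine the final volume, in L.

Adiabatic: T₂/T₁ = (P₂/P₁)^((γ−1)/γ) ⇒ T₂ = 513×(0.159)^0.231 = 336 K; V₂ = 224 L.

224 L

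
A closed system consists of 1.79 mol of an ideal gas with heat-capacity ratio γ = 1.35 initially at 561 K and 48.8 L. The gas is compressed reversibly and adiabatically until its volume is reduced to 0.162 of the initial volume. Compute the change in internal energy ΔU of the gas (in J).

21300 J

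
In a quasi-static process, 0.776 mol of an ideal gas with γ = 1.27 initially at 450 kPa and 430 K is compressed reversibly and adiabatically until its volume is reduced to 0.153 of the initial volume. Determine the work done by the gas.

-6780 J

V₁ = nRT₁/P₁ = 0.776×8.314×430/450 = 6.16 L.
Adiabatic: TV^(γ−1) = const ⇒ T₂ = 430×(6.54)^0.270 = 714 K; PV^γ = const ⇒ P₂ = 4880 kPa.
ΔU = nCvΔT = 0.776×30.8×(714−430) = 6780 J.
Q = 0 for an adiabatic process, so W = −ΔU = -6780 J.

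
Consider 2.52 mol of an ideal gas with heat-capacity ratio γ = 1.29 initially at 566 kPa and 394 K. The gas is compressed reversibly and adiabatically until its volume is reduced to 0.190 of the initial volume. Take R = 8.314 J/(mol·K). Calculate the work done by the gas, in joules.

-17600 J

V₁ = nRT₁/P₁ = 2.52×8.314×394/566 = 14.6 L.
Adiabatic: TV^(γ−1) = const ⇒ T₂ = 394×(5.26)^0.290 = 638 K; PV^γ = const ⇒ P₂ = 4820 kPa.
ΔU = nCvΔT = 2.52×28.7×(638−394) = 17600 J.
Q = 0 for an adiabatic process, so W = −ΔU = -17600 J.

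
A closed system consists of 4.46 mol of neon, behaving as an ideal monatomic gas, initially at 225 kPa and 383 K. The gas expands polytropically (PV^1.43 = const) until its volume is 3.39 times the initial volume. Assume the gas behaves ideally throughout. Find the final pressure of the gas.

V₁ = nRT₁/P₁ = 4.46×8.314×383/225 = 63.1 L.
Polytropic n=1.43: T₂ = T₁(V₁/V₂)^(n−1) = 383×(0.295)^0.43 = 227 K; P₂ = P₁(V₁/V₂)^n = 39.3 kPa.

39.3 kPa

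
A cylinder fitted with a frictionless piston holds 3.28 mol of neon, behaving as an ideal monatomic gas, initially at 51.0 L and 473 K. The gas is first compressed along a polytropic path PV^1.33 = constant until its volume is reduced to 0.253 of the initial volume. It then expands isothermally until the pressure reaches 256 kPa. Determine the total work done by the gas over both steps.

P₁ = nRT₁/V₁ = 3.28×8.314×473/51.0 = 253 kPa.
Step 1 — Polytropic n=1.33: T₂ = T₁(V₁/V₂)^(n−1) = 473×(3.95)^0.33 = 744 K; P₂ = P₁(V₁/V₂)^n = 1570 kPa.
W = (P₁V₁−P₂V₂)/(n−1) = (253×51.0−1570×12.9)/0.33 = -22400 J.
ΔU = nCvΔT = 3.28×12.5×(744−473) = 11100 J.
Q = ΔU + W = -11300 J.
State after step 1: P = 1570 kPa, V = 12.9 L, T = 744 K.
Step 2 — Isothermal: T stays 744 K; PV = const ⇒ V₂ = 79.3 L, P₂ = 256 kPa.
ΔU = 0 (ideal gas, T constant).
W = nRT ln(V₂/V₁) = 3.28×8.314×744×ln(6.15) = 36900 J.
Q = ΔU + W = 36900 J.
Net over both steps: W = 14400 J, Q = 25500 J, ΔU = 11100 J.

14400 J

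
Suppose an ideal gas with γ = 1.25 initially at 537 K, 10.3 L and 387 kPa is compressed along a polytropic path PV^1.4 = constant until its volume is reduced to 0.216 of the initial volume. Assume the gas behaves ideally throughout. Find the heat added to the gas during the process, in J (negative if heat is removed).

5060 J

n = P₁V₁/(RT₁) = 387×10.3/(8.314×537) = 0.893 mol.
Polytropic n=1.4: T₂ = T₁(V₁/V₂)^(n−1) = 537×(4.63)^0.40 = 991 K; P₂ = P₁(V₁/V₂)^n = 3310 kPa.
W = (P₁V₁−P₂V₂)/(n−1) = (387×10.3−3310×2.22)/0.40 = -8430 J.
ΔU = nCvΔT = 0.893×33.3×(991−537) = 13500 J.
Q = ΔU + W = 5060 J.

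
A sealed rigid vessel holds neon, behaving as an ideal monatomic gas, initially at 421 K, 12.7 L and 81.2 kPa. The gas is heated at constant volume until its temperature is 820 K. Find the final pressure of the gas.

Isochoric: V stays 12.7 L; P/T = const ⇒ T₂ = 820 K, P₂ = 158 kPa.

158 kPa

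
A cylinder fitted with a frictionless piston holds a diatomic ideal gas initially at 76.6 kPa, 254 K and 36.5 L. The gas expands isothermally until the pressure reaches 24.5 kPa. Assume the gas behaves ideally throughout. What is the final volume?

Isothermal: T stays 254 K; PV = const ⇒ V₂ = 114 L, P₂ = 24.5 kPa.

114 L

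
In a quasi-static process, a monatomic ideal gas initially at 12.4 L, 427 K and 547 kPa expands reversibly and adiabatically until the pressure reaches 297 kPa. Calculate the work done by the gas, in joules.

n = P₁V₁/(RT₁) = 547×12.4/(8.314×427) = 1.91 mol.
Adiabatic: T₂/T₁ = (P₂/P₁)^((γ−1)/γ) ⇒ T₂ = 427×(0.543)^0.400 = 334 K; V₂ = 17.9 L.
ΔU = nCvΔT = 1.91×12.5×(334−427) = -2210 J.
Q = 0 for an adiabatic process, so W = −ΔU = 2210 J.

2210 J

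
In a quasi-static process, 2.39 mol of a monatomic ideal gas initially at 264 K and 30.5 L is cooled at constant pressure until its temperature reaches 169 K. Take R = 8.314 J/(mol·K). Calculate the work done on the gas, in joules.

P₁ = nRT₁/V₁ = 2.39×8.314×264/30.5 = 172 kPa.
Isobaric: P stays 172 kPa; V/T = const ⇒ T₂ = 169 K, V₂ = 19.5 L.
W = PΔV = 172×(19.5−30.5) kPa·L = -1890 J.
Work done on the gas = −W_by = 1890 J.

1890 J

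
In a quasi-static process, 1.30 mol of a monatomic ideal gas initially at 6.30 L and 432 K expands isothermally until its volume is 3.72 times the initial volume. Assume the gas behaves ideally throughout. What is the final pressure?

199 kPa

P₁ = nRT₁/V₁ = 1.30×8.314×432/6.30 = 741 kPa.
Isothermal: T stays 432 K; PV = const ⇒ V₂ = 23.4 L, P₂ = 199 kPa.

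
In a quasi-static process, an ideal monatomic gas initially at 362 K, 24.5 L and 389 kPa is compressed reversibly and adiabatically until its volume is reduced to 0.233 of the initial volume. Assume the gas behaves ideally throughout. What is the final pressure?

Adiabatic: TV^(γ−1) = const ⇒ T₂ = 362×(4.29)^0.667 = 956 K; PV^γ = const ⇒ P₂ = 4410 kPa.

4410 kPa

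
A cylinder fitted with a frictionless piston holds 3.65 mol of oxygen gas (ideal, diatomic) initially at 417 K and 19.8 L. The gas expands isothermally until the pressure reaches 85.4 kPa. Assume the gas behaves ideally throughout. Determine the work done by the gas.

25500 J

P₁ = nRT₁/V₁ = 3.65×8.314×417/19.8 = 639 kPa.
Isothermal: T stays 417 K; PV = const ⇒ V₂ = 148 L, P₂ = 85.4 kPa.
W = nRT ln(V₂/V₁) = 3.65×8.314×417×ln(7.48) = 25500 J.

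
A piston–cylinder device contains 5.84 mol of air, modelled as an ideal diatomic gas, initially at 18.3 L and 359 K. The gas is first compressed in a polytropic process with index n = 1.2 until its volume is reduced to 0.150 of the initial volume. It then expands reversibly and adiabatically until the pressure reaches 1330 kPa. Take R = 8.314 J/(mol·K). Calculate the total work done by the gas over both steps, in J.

-13100 J

P₁ = nRT₁/V₁ = 5.84×8.314×359/18.3 = 953 kPa.
Step 1 — Polytropic n=1.2: T₂ = T₁(V₁/V₂)^(n−1) = 359×(6.67)^0.20 = 525 K; P₂ = P₁(V₁/V₂)^n = 9280 kPa.
W = (P₁V₁−P₂V₂)/(n−1) = (953×18.3−9280×2.75)/0.20 = -40200 J.
ΔU = nCvΔT = 5.84×20.8×(525−359) = 20100 J.
Q = ΔU + W = -20100 J.
State after step 1: P = 9280 kPa, V = 2.75 L, T = 525 K.
Step 2 — Adiabatic: T₂/T₁ = (P₂/P₁)^((γ−1)/γ) ⇒ T₂ = 525×(0.143)^0.286 = 301 K; V₂ = 11.0 L.
ΔU = nCvΔT = 5.84×20.8×(301−525) = -27100 J.
Q = 0 for an adiabatic process, so W = −ΔU = 27100 J.
Net over both steps: W = -13100 J, Q = -20100 J, ΔU = -7020 J.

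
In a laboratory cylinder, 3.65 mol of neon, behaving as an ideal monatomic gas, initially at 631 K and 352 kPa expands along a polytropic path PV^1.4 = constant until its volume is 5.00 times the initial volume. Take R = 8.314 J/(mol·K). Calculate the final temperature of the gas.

V₁ = nRT₁/P₁ = 3.65×8.314×631/352 = 54.4 L.
Polytropic n=1.4: T₂ = T₁(V₁/V₂)^(n−1) = 631×(0.200)^0.40 = 331 K; P₂ = P₁(V₁/V₂)^n = 37.0 kPa.

331 K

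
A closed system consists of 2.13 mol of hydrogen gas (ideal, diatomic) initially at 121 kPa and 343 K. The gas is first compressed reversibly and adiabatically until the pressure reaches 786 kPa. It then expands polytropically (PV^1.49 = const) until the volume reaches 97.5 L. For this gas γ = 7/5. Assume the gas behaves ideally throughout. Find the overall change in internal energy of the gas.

V₁ = nRT₁/P₁ = 2.13×8.314×343/121 = 50.2 L.
Step 1 — Adiabatic: T₂/T₁ = (P₂/P₁)^((γ−1)/γ) ⇒ T₂ = 343×(6.50)^0.286 = 585 K; V₂ = 13.2 L.
ΔU = nCvΔT = 2.13×20.8×(585−343) = 10700 J.
Q = 0 for an adiabatic process, so W = −ΔU = -10700 J.
State after step 1: P = 786 kPa, V = 13.2 L, T = 585 K.
Step 2 — Polytropic n=1.49: T₂ = T₁(V₁/V₂)^(n−1) = 585×(0.135)^0.49 = 220 K; P₂ = P₁(V₁/V₂)^n = 39.9 kPa.
W = (P₁V₁−P₂V₂)/(n−1) = (786×13.2−39.9×97.5)/0.49 = 13200 J.
ΔU = nCvΔT = 2.13×20.8×(220−585) = -16200 J.
Q = ΔU + W = -2970 J.
Net over both steps: W = 2490 J, Q = -2970 J, ΔU = -5460 J.

-5460 J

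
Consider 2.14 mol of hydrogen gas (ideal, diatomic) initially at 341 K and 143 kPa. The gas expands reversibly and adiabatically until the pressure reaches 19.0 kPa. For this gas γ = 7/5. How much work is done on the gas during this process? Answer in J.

-6650 J

V₁ = nRT₁/P₁ = 2.14×8.314×341/143 = 42.4 L.
Adiabatic: T₂/T₁ = (P₂/P₁)^((γ−1)/γ) ⇒ T₂ = 341×(0.133)^0.286 = 192 K; V₂ = 179 L.
ΔU = nCvΔT = 2.14×20.8×(192−341) = -6650 J.
Q = 0 for an adiabatic process, so W = −ΔU = 6650 J.
Work done on the gas = −W_by = -6650 J.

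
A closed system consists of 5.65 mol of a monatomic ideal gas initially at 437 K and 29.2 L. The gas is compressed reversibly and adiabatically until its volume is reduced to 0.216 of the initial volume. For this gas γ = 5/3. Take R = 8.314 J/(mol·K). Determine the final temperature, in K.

1210 K

P₁ = nRT₁/V₁ = 5.65×8.314×437/29.2 = 703 kPa.
Adiabatic: TV^(γ−1) = const ⇒ T₂ = 437×(4.63)^0.667 = 1210 K; PV^γ = const ⇒ P₂ = 9040 kPa.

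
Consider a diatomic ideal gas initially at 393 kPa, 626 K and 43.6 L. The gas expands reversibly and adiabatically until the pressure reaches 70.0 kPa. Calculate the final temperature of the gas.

382 K

Adiabatic: T₂/T₁ = (P₂/P₁)^((γ−1)/γ) ⇒ T₂ = 626×(0.178)^0.286 = 382 K; V₂ = 150 L.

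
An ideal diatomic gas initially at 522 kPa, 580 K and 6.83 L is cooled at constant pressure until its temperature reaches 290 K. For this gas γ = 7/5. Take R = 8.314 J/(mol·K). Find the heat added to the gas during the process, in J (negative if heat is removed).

-6240 J

n = P₁V₁/(RT₁) = 522×6.83/(8.314×580) = 0.739 mol.
Isobaric: P stays 522 kPa; V/T = const ⇒ T₂ = 290 K, V₂ = 3.42 L.
W = PΔV = 522×(3.42−6.83) kPa·L = -1780 J.
ΔU = nCvΔT = 0.739×20.8×(290−580) = -4460 J.
Q = ΔU + W = nCpΔT = -6240 J.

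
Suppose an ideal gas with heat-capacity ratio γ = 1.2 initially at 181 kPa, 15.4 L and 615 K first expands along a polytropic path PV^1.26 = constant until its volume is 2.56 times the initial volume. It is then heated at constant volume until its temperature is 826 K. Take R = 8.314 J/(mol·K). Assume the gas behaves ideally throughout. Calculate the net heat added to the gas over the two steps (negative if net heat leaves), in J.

7110 J

n = P₁V₁/(RT₁) = 181×15.4/(8.314×615) = 0.545 mol.
Step 1 — Polytropic n=1.26: T₂ = T₁(V₁/V₂)^(n−1) = 615×(0.391)^0.26 = 482 K; P₂ = P₁(V₁/V₂)^n = 55.4 kPa.
W = (P₁V₁−P₂V₂)/(n−1) = (181×15.4−55.4×39.4)/0.26 = 2320 J.
ΔU = nCvΔT = 0.545×41.6×(482−615) = -3020 J.
Q = ΔU + W = -697 J.
State after step 1: P = 55.4 kPa, V = 39.4 L, T = 482 K.
Step 2 — Isochoric: V stays 39.4 L; P/T = const ⇒ T₂ = 826 K, P₂ = 95.0 kPa.
W = 0 (no volume change).
ΔU = nCvΔT = 0.545×41.6×(826−482) = 7800 J.
Q = ΔU = 7800 J.
Net over both steps: W = 2320 J, Q = 7110 J, ΔU = 4780 J.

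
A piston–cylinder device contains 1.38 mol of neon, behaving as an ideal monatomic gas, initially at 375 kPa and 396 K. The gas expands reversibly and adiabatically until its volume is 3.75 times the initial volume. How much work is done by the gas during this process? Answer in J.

V₁ = nRT₁/P₁ = 1.38×8.314×396/375 = 12.1 L.
Adiabatic: TV^(γ−1) = const ⇒ T₂ = 396×(0.267)^0.667 = 164 K; PV^γ = const ⇒ P₂ = 41.4 kPa.
ΔU = nCvΔT = 1.38×12.5×(164−396) = -3990 J.
Q = 0 for an adiabatic process, so W = −ΔU = 3990 J.

3990 J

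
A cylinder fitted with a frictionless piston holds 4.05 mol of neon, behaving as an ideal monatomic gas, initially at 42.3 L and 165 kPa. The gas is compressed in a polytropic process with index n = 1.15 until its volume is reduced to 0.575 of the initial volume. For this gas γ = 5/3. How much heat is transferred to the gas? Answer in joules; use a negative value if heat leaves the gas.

-3120 J

T₁ = P₁V₁/(nR) = 165×42.3/(4.05×8.314) = 207 K.
Polytropic n=1.15: T₂ = T₁(V₁/V₂)^(n−1) = 207×(1.74)^0.15 = 225 K; P₂ = P₁(V₁/V₂)^n = 312 kPa.
W = (P₁V₁−P₂V₂)/(n−1) = (165×42.3−312×24.3)/0.15 = -4030 J.
ΔU = nCvΔT = 4.05×12.5×(225−207) = 906 J.
Q = ΔU + W = -3120 J.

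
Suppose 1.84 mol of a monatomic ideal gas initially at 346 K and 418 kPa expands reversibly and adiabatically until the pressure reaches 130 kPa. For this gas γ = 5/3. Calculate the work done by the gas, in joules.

2960 J

V₁ = nRT₁/P₁ = 1.84×8.314×346/418 = 12.7 L.
Adiabatic: T₂/T₁ = (P₂/P₁)^((γ−1)/γ) ⇒ T₂ = 346×(0.311)^0.400 = 217 K; V₂ = 25.5 L.
ΔU = nCvΔT = 1.84×12.5×(217−346) = -2960 J.
Q = 0 for an adiabatic process, so W = −ΔU = 2960 J.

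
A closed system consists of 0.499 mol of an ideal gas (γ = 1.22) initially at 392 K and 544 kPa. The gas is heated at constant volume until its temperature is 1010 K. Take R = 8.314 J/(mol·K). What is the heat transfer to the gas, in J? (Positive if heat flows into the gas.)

V₁ = nRT₁/P₁ = 0.499×8.314×392/544 = 2.99 L.
Isochoric: V stays 2.99 L; P/T = const ⇒ T₂ = 1010 K, P₂ = 1400 kPa.
W = 0 (no volume change).
ΔU = nCvΔT = 0.499×37.8×(1010−392) = 11700 J.
Q = ΔU = 11700 J.

11700 J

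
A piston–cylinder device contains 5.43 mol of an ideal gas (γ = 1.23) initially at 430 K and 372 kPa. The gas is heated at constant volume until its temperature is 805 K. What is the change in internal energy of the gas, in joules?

V₁ = nRT₁/P₁ = 5.43×8.314×430/372 = 52.2 L.
Isochoric: V stays 52.2 L; P/T = const ⇒ T₂ = 805 K, P₂ = 696 kPa.
For an ideal gas ΔU = nCvΔT with Cv = R/(γ−1) = 36.1 J/(mol·K).
ΔU = 5.43×36.1×(805−430) = 73600 J.

73600 J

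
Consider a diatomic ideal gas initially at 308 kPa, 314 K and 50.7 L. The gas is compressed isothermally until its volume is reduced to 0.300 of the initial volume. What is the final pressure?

Isothermal: T stays 314 K; PV = const ⇒ V₂ = 15.2 L, P₂ = 1030 kPa.

1030 kPa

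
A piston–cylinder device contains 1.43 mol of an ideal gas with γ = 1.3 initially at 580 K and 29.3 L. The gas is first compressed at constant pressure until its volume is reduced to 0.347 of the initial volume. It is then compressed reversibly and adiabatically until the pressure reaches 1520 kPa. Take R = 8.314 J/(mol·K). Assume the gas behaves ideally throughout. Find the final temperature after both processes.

P₁ = nRT₁/V₁ = 1.43×8.314×580/29.3 = 235 kPa.
Step 1 — Isobaric: P stays 235 kPa; V/T = const ⇒ T₂ = 201 K, V₂ = 10.2 L.
W = PΔV = 235×(10.2−29.3) kPa·L = -4500 J.
ΔU = nCvΔT = 1.43×27.7×(201−580) = -15000 J.
Q = ΔU + W = nCpΔT = -19500 J.
State after step 1: P = 235 kPa, V = 10.2 L, T = 201 K.
Step 2 — Adiabatic: T₂/T₁ = (P₂/P₁)^((γ−1)/γ) ⇒ T₂ = 201×(6.46)^0.231 = 310 K; V₂ = 2.42 L.
ΔU = nCvΔT = 1.43×27.7×(310−201) = 4290 J.
Q = 0 for an adiabatic process, so W = −ΔU = -4290 J.
Net over both steps: W = -8790 J, Q = -19500 J, ΔU = -10700 J.

310 K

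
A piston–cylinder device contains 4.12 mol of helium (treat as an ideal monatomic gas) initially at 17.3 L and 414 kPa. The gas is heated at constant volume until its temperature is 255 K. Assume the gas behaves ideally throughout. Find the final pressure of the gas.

505 kPa

T₁ = P₁V₁/(nR) = 414×17.3/(4.12×8.314) = 209 K.
Isochoric: V stays 17.3 L; P/T = const ⇒ T₂ = 255 K, P₂ = 505 kPa.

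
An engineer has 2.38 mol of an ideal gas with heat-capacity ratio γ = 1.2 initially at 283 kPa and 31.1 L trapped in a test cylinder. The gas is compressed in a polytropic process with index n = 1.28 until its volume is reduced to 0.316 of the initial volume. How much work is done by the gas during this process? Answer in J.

T₁ = P₁V₁/(nR) = 283×31.1/(2.38×8.314) = 445 K.
Polytropic n=1.28: T₂ = T₁(V₁/V₂)^(n−1) = 445×(3.16)^0.28 = 614 K; P₂ = P₁(V₁/V₂)^n = 1240 kPa.
W = (P₁V₁−P₂V₂)/(n−1) = (283×31.1−1240×9.83)/0.28 = -12000 J.

-12000 J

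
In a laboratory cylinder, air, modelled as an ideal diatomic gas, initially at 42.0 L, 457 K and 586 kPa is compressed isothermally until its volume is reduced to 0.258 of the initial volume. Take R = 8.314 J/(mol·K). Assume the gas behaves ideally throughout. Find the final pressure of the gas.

2270 kPa

Isothermal: T stays 457 K; PV = const ⇒ V₂ = 10.8 L, P₂ = 2270 kPa.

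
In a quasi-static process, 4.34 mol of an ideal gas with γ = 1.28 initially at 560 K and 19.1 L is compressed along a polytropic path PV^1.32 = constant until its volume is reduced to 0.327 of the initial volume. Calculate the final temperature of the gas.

801 K

P₁ = nRT₁/V₁ = 4.34×8.314×560/19.1 = 1060 kPa.
Polytropic n=1.32: T₂ = T₁(V₁/V₂)^(n−1) = 560×(3.06)^0.32 = 801 K; P₂ = P₁(V₁/V₂)^n = 4630 kPa.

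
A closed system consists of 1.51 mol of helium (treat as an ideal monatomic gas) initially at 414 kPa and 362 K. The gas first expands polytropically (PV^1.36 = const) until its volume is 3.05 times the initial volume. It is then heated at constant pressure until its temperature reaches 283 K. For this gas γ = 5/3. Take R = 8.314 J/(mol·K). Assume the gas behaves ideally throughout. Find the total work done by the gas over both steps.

4690 J

V₁ = nRT₁/P₁ = 1.51×8.314×362/414 = 11.0 L.
Step 1 — Polytropic n=1.36: T₂ = T₁(V₁/V₂)^(n−1) = 362×(0.328)^0.36 = 242 K; P₂ = P₁(V₁/V₂)^n = 90.9 kPa.
W = (P₁V₁−P₂V₂)/(n−1) = (414×11.0−90.9×33.5)/0.36 = 4170 J.
ΔU = nCvΔT = 1.51×12.5×(242−362) = -2250 J.
Q = ΔU + W = 1920 J.
State after step 1: P = 90.9 kPa, V = 33.5 L, T = 242 K.
Step 2 — Isobaric: P stays 90.9 kPa; V/T = const ⇒ T₂ = 283 K, V₂ = 39.1 L.
W = PΔV = 90.9×(39.1−33.5) kPa·L = 511 J.
ΔU = nCvΔT = 1.51×12.5×(283−242) = 766 J.
Q = ΔU + W = nCpΔT = 1280 J.
Net over both steps: W = 4690 J, Q = 3200 J, ΔU = -1490 J.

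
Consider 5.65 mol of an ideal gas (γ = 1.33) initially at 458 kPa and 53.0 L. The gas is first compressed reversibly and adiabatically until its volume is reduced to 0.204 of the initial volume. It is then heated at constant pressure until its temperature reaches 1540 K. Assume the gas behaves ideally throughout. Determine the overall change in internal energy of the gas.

146000 J

T₁ = P₁V₁/(nR) = 458×53.0/(5.65×8.314) = 517 K.
Step 1 — Adiabatic: TV^(γ−1) = const ⇒ T₂ = 517×(4.90)^0.330 = 873 K; PV^γ = const ⇒ P₂ = 3790 kPa.
ΔU = nCvΔT = 5.65×25.2×(873−517) = 50700 J.
Q = 0 for an adiabatic process, so W = −ΔU = -50700 J.
State after step 1: P = 3790 kPa, V = 10.8 L, T = 873 K.
Step 2 — Isobaric: P stays 3790 kPa; V/T = const ⇒ T₂ = 1540 K, V₂ = 19.1 L.
W = PΔV = 3790×(19.1−10.8) kPa·L = 31300 J.
ΔU = nCvΔT = 5.65×25.2×(1540−873) = 94900 J.
Q = ΔU + W = nCpΔT = 126000 J.
Net over both steps: W = -19400 J, Q = 126000 J, ΔU = 146000 J.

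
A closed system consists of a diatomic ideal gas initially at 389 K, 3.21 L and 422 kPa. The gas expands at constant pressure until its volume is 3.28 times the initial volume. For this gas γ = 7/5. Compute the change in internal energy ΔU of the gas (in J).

7720 J

n = P₁V₁/(RT₁) = 422×3.21/(8.314×389) = 0.419 mol.
Isobaric: P stays 422 kPa; V/T = const ⇒ T₂ = 1280 K, V₂ = 10.5 L.
For an ideal gas ΔU = nCvΔT with Cv = (5/2)R = 20.8 J/(mol·K).
ΔU = 0.419×20.8×(1280−389) = 7720 J.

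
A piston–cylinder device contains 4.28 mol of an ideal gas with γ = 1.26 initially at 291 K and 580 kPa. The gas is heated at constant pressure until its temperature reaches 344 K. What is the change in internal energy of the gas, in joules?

7250 J

V₁ = nRT₁/P₁ = 4.28×8.314×291/580 = 17.9 L.
Isobaric: P stays 580 kPa; V/T = const ⇒ T₂ = 344 K, V₂ = 21.1 L.
For an ideal gas ΔU = nCvΔT with Cv = R/(γ−1) = 32.0 J/(mol·K).
ΔU = 4.28×32.0×(344−291) = 7250 J.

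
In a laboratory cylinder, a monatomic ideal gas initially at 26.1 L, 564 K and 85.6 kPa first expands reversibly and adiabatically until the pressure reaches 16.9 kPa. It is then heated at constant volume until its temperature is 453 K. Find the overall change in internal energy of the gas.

n = P₁V₁/(RT₁) = 85.6×26.1/(8.314×564) = 0.476 mol.
Step 1 — Adiabatic: T₂/T₁ = (P₂/P₁)^((γ−1)/γ) ⇒ T₂ = 564×(0.197)^0.400 = 295 K; V₂ = 69.1 L.
ΔU = nCvΔT = 0.476×12.5×(295−564) = -1600 J.
Q = 0 for an adiabatic process, so W = −ΔU = 1600 J.
State after step 1: P = 16.9 kPa, V = 69.1 L, T = 295 K.
Step 2 — Isochoric: V stays 69.1 L; P/T = const ⇒ T₂ = 453 K, P₂ = 26.0 kPa.
W = 0 (no volume change).
ΔU = nCvΔT = 0.476×12.5×(453−295) = 940 J.
Q = ΔU = 940 J.
Net over both steps: W = 1600 J, Q = 940 J, ΔU = -660 J.

-660 J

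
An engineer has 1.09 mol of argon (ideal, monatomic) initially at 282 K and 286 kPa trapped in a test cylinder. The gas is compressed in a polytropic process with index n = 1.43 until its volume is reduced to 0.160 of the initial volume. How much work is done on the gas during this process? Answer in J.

7130 J

V₁ = nRT₁/P₁ = 1.09×8.314×282/286 = 8.94 L.
Polytropic n=1.43: T₂ = T₁(V₁/V₂)^(n−1) = 282×(6.25)^0.43 = 620 K; P₂ = P₁(V₁/V₂)^n = 3930 kPa.
W = (P₁V₁−P₂V₂)/(n−1) = (286×8.94−3930×1.43)/0.43 = -7130 J.
Work done on the gas = −W_by = 7130 J.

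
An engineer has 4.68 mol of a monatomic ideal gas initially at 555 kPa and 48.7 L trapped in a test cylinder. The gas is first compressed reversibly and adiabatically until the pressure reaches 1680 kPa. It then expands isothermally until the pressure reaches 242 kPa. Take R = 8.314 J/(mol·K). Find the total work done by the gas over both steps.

T₁ = P₁V₁/(nR) = 555×48.7/(4.68×8.314) = 695 K.
Step 1 — Adiabatic: T₂/T₁ = (P₂/P₁)^((γ−1)/γ) ⇒ T₂ = 695×(3.03)^0.400 = 1080 K; V₂ = 25.1 L.
ΔU = nCvΔT = 4.68×12.5×(1080−695) = 22600 J.
Q = 0 for an adiabatic process, so W = −ΔU = -22600 J.
State after step 1: P = 1680 kPa, V = 25.1 L, T = 1080 K.
Step 2 — Isothermal: T stays 1080 K; PV = const ⇒ V₂ = 174 L, P₂ = 242 kPa.
ΔU = 0 (ideal gas, T constant).
W = nRT ln(V₂/V₁) = 4.68×8.314×1080×ln(6.94) = 81600 J.
Q = ΔU + W = 81600 J.
Net over both steps: W = 59000 J, Q = 81600 J, ΔU = 22600 J.

59000 J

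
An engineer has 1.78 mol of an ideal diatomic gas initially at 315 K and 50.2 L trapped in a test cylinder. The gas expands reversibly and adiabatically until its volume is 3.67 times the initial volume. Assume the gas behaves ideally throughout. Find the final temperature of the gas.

187 K

P₁ = nRT₁/V₁ = 1.78×8.314×315/50.2 = 92.9 kPa.
Adiabatic: TV^(γ−1) = const ⇒ T₂ = 315×(0.272)^0.400 = 187 K; PV^γ = const ⇒ P₂ = 15.0 kPa.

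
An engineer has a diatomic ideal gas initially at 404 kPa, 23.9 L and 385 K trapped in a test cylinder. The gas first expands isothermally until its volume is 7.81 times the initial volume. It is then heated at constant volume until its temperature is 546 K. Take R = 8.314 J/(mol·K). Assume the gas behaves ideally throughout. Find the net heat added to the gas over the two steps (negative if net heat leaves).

n = P₁V₁/(RT₁) = 404×23.9/(8.314×385) = 3.02 mol.
Step 1 — Isothermal: T stays 385 K; PV = const ⇒ V₂ = 187 L, P₂ = 51.7 kPa.
ΔU = 0 (ideal gas, T constant).
W = nRT ln(V₂/V₁) = 3.02×8.314×385×ln(7.81) = 19800 J.
Q = ΔU + W = 19800 J.
State after step 1: P = 51.7 kPa, V = 187 L, T = 385 K.
Step 2 — Isochoric: V stays 187 L; P/T = const ⇒ T₂ = 546 K, P₂ = 73.4 kPa.
W = 0 (no volume change).
ΔU = nCvΔT = 3.02×20.8×(546−385) = 10100 J.
Q = ΔU = 10100 J.
Net over both steps: W = 19800 J, Q = 29900 J, ΔU = 10100 J.

29900 J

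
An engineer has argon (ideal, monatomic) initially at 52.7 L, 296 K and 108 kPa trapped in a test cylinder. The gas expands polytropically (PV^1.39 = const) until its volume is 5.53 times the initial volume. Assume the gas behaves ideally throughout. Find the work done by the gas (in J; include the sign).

7100 J

n = P₁V₁/(RT₁) = 108×52.7/(8.314×296) = 2.31 mol.
Polytropic n=1.39: T₂ = T₁(V₁/V₂)^(n−1) = 296×(0.181)^0.39 = 152 K; P₂ = P₁(V₁/V₂)^n = 10.0 kPa.
W = (P₁V₁−P₂V₂)/(n−1) = (108×52.7−10.0×291)/0.39 = 7100 J.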